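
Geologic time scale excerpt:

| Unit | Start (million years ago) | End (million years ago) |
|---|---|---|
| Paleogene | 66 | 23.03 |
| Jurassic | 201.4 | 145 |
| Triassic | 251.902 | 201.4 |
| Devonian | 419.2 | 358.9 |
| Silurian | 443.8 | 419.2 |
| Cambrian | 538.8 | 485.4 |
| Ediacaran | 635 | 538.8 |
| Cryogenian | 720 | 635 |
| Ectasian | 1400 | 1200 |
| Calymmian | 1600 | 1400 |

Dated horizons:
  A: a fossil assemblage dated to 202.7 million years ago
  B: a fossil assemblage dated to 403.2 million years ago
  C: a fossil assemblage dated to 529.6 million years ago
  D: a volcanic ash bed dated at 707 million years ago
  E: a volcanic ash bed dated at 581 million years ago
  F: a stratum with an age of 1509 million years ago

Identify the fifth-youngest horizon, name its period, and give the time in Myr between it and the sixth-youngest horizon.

Sorted youngest-first by Ma: A (202.7), B (403.2), C (529.6), E (581), D (707), F (1509).
The fifth youngest is D at 707 Ma, which lies in 720–635 Ma: the Cryogenian.
The sixth youngest is F at 1509 Ma; separation = |707 − 1509| = 802 Myr.

D, in the Cryogenian; 802 million years to F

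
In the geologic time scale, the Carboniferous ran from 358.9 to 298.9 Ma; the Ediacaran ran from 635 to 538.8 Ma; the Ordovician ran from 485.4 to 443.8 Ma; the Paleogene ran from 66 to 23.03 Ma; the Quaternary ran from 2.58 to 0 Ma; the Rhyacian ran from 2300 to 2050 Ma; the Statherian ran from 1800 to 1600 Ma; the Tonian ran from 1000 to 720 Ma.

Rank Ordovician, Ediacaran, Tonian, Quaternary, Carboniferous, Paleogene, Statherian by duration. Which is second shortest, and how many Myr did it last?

Durations: Ordovician 41.6; Ediacaran 96.2; Tonian 280; Quaternary 2.58; Carboniferous 60; Paleogene 42.97; Statherian 200 Myr.
Sorted shortest-first: Quaternary (2.58), Ordovician (41.6), Paleogene (42.97), Carboniferous (60), Ediacaran (96.2), Statherian (200), Tonian (280).
The second shortest is Ordovician at 41.6 Myr.

Ordovician, 41.6 million years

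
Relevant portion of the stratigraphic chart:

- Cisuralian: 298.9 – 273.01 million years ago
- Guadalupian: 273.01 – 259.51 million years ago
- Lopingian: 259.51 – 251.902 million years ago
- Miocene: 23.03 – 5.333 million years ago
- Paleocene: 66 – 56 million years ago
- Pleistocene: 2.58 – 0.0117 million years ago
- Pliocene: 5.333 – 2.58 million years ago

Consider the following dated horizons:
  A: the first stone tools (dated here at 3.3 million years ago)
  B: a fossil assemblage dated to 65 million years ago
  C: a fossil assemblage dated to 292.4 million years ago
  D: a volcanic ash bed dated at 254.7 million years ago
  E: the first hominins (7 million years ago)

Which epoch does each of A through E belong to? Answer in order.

Match each age against the start–end ranges in the excerpt: A = 3.3 Ma → Pliocene (5.333–2.58); B = 65 Ma → Paleocene (66–56); C = 292.4 Ma → Cisuralian (298.9–273.01); D = 254.7 Ma → Lopingian (259.51–251.902); E = 7 Ma → Miocene (23.03–5.333).

A — Pliocene; B — Paleocene; C — Cisuralian; D — Lopingian; E — Miocene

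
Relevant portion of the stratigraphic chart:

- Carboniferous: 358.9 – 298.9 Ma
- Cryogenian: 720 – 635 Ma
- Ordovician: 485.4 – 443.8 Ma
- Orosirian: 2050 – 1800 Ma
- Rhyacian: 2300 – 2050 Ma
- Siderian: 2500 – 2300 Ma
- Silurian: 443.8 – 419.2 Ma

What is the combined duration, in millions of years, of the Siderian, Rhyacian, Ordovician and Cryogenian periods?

Duration is start − end for each: (2500 − 2300) + (2300 − 2050) + (485.4 − 443.8) + (720 − 635).
That is 200 + 250 + 41.6 + 85, which totals 576.6 million years.

576.6 million years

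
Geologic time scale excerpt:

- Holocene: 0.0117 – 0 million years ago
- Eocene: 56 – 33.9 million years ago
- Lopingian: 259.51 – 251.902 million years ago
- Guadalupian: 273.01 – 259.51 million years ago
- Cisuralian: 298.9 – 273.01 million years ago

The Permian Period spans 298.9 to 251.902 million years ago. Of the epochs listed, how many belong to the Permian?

3

Epochs inside 298.9–251.902 Ma: Cisuralian, Guadalupian, Lopingian — 3 in total.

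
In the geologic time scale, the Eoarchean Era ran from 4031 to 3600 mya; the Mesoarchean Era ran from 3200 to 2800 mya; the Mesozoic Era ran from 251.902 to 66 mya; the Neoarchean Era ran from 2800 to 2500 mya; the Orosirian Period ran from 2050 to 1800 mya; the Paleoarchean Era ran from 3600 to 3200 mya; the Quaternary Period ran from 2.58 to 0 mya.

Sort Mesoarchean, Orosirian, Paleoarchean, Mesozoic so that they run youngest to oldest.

Mesozoic → Orosirian → Mesoarchean → Paleoarchean

Sorting by start age (ascending Ma, since larger Ma = older): Mesozoic start 251.902, Orosirian start 2050, Mesoarchean start 3200, Paleoarchean start 3600.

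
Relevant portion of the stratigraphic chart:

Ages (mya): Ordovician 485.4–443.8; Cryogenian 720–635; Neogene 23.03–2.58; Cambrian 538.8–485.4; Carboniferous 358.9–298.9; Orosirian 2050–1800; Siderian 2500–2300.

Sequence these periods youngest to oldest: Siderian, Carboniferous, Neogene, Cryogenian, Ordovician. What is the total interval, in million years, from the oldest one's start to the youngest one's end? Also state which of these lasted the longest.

Neogene → Carboniferous → Ordovician → Cryogenian → Siderian; total span 2497.42 Myr; longest is Siderian

From the excerpt: Siderian 2500–2300; Carboniferous 358.9–298.9; Neogene 23.03–2.58; Cryogenian 720–635; Ordovician 485.4–443.8 (Ma).
Larger Ma is earlier, so the oldest is Siderian and the youngest is Neogene; youngest to oldest: Neogene, Carboniferous, Ordovician, Cryogenian, Siderian.
Oldest start 2500 minus youngest end 2.58 gives 2497.42 Myr overall.
Individual lengths (start − end): Ordovician 41.6; Neogene 20.45; Carboniferous 60; Cryogenian 85; Siderian 200. The largest is Siderian at 200 Myr.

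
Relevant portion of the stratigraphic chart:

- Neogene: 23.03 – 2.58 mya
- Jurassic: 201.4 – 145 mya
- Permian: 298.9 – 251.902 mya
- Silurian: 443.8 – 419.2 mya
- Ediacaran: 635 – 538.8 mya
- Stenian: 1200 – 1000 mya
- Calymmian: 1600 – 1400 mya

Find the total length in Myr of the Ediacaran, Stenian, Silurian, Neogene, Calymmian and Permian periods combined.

588.248 million years

Each duration: Ediacaran = 96.2; Stenian = 200; Silurian = 24.6; Neogene = 20.45; Calymmian = 200; Permian = 46.998.
Sum: 96.2 + 200 + 24.6 + 20.45 + 200 + 46.998 = 588.248 Myr.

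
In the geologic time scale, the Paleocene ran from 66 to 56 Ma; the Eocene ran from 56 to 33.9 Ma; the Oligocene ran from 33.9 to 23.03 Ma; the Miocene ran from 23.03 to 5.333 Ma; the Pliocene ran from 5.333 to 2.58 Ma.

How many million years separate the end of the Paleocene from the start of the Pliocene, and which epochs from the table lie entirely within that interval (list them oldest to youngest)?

50.667 million years; Eocene, Oligocene, Miocene

The Paleocene closes at 56 Ma and the Pliocene opens at 5.333 Ma, so the interval is 56 − 5.333 = 50.667 Myr.
An epoch fits inside if it starts at or after 56 Ma and ends at or before 5.333 Ma; oldest first that gives Eocene, Oligocene, Miocene.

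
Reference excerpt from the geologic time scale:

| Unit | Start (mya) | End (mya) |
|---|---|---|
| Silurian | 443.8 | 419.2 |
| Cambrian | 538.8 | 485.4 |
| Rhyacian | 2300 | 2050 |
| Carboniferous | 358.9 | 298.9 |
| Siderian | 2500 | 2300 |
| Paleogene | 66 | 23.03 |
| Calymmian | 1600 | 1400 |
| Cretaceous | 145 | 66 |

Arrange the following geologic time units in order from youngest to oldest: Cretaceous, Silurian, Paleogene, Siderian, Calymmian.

Paleogene, Cretaceous, Silurian, Calymmian, Siderian

Sorting by start age (ascending Ma, since larger Ma = older): Paleogene start 66, Cretaceous start 145, Silurian start 443.8, Calymmian start 1600, Siderian start 2500.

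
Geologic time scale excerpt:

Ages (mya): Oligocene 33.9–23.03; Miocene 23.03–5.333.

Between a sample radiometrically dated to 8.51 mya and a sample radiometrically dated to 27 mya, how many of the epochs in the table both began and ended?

Checking each listed span, none has both start < 27 Ma and end > 8.51 Ma — every epoch straddles one of the two dates or lies outside them — so the count is 0.

0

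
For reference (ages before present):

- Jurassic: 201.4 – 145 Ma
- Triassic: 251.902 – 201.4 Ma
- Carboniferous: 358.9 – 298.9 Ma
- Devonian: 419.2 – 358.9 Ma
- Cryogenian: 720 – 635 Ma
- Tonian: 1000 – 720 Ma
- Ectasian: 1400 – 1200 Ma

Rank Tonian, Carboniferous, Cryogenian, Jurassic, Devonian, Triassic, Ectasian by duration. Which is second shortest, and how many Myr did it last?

Jurassic, 56.4 million years

Durations: Tonian 280; Carboniferous 60; Cryogenian 85; Jurassic 56.4; Devonian 60.3; Triassic 50.502; Ectasian 200 Myr.
Sorted shortest-first: Triassic (50.502), Jurassic (56.4), Carboniferous (60), Devonian (60.3), Cryogenian (85), Ectasian (200), Tonian (280).
The second shortest is Jurassic at 56.4 Myr.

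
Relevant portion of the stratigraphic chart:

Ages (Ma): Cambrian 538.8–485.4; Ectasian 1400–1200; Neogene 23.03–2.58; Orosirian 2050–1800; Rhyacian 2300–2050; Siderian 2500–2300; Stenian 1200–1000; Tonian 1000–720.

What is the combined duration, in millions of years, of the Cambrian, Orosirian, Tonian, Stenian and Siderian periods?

Duration is start − end for each: (538.8 − 485.4) + (2050 − 1800) + (1000 − 720) + (1200 − 1000) + (2500 − 2300).
That is 53.4 + 250 + 280 + 200 + 200, which totals 983.4 million years.

983.4 million years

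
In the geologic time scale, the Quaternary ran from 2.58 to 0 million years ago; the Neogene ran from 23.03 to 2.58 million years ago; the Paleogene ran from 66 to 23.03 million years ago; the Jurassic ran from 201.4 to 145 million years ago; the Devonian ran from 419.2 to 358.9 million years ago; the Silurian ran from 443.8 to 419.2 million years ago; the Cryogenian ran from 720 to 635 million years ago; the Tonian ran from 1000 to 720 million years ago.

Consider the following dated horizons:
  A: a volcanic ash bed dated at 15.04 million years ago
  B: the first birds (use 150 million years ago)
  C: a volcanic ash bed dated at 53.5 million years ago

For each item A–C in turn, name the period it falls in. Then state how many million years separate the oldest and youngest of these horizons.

A — Neogene; B — Jurassic; C — Paleogene; span 134.96 million years

Match each age against the start–end ranges in the excerpt: A = 15.04 Ma → Neogene (23.03–2.58); B = 150 Ma → Jurassic (201.4–145); C = 53.5 Ma → Paleogene (66–23.03).
The largest age is 150 Ma and the smallest is 15.04 Ma; their difference is 134.96 Myr.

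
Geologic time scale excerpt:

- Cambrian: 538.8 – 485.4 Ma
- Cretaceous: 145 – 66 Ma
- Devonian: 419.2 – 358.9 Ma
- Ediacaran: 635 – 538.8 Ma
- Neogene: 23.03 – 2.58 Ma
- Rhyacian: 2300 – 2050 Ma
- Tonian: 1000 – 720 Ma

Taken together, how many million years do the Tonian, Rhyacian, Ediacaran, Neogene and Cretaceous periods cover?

Duration is start − end for each: (1000 − 720) + (2300 − 2050) + (635 − 538.8) + (23.03 − 2.58) + (145 − 66).
That is 280 + 250 + 96.2 + 20.45 + 79, which totals 725.65 million years.

725.65 million years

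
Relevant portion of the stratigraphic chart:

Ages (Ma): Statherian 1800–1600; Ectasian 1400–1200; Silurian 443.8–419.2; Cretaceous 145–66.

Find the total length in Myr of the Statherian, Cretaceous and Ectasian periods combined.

Duration is start − end for each: (1800 − 1600) + (145 − 66) + (1400 − 1200).
That is 200 + 79 + 200, which totals 479 million years.

479 million years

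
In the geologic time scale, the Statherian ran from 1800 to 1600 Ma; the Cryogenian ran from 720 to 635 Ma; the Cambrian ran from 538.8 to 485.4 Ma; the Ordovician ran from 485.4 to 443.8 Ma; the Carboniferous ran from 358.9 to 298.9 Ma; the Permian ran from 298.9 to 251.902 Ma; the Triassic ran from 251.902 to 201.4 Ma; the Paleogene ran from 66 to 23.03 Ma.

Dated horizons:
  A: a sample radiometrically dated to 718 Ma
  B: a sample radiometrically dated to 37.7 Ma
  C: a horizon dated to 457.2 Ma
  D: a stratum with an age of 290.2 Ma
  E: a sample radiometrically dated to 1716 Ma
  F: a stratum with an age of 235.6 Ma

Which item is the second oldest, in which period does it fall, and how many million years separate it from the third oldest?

A, in the Cryogenian; 260.8 million years to C

Sorted oldest-first by Ma: E (1716), A (718), C (457.2), D (290.2), F (235.6), B (37.7).
The second oldest is A at 718 Ma, which lies in 720–635 Ma: the Cryogenian.
The third oldest is C at 457.2 Ma; separation = |718 − 457.2| = 260.8 Myr.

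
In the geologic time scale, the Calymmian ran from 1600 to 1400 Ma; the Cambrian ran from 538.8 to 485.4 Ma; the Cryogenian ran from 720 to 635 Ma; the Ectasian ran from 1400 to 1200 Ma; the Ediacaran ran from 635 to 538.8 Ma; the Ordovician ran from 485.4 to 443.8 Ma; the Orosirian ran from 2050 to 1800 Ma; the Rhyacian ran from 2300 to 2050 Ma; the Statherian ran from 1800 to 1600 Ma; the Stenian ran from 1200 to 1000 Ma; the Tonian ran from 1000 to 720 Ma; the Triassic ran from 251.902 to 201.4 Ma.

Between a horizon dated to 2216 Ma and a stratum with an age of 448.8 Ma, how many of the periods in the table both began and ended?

The older date is 2216 Ma and the younger is 448.8 Ma.
Periods with start < 2216 and end > 448.8 Ma: Orosirian (2050–1800), Statherian (1800–1600), Calymmian (1600–1400), Ectasian (1400–1200), Stenian (1200–1000), Tonian (1000–720), Cryogenian (720–635), Ediacaran (635–538.8), Cambrian (538.8–485.4).
That is 9 complete periods.

9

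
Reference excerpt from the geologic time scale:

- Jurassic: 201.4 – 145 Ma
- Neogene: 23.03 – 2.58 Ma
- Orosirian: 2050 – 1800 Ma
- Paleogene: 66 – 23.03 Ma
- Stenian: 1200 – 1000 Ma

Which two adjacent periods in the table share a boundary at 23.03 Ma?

The Paleogene ends at 23.03 Ma and the Neogene begins at 23.03 Ma, so they share that boundary.

Paleogene and Neogene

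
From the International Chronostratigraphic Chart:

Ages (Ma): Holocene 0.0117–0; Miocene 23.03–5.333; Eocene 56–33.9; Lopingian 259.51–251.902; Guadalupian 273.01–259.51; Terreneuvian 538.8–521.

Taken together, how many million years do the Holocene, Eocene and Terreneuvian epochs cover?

39.9117 million years

Duration is start − end for each: (0.0117 − 0) + (56 − 33.9) + (538.8 − 521).
That is 0.0117 + 22.1 + 17.8, which totals 39.9117 million years.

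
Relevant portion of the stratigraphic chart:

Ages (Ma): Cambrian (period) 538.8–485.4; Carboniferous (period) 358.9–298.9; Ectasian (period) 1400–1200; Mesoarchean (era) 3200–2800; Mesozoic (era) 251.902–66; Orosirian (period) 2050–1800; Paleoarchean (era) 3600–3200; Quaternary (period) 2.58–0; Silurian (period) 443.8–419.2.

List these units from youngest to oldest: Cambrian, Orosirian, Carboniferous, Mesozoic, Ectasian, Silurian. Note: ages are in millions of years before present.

Read off each span (Ma): Cambrian 538.8–485.4; Orosirian 2050–1800; Carboniferous 358.9–298.9; Mesozoic 251.902–66; Ectasian 1400–1200; Silurian 443.8–419.2.
Larger Ma is older, so oldest→youngest is Orosirian, Ectasian, Cambrian, Silurian, Carboniferous, Mesozoic; reverse it for youngest→oldest.

Mesozoic, Carboniferous, Silurian, Cambrian, Ectasian, Orosirian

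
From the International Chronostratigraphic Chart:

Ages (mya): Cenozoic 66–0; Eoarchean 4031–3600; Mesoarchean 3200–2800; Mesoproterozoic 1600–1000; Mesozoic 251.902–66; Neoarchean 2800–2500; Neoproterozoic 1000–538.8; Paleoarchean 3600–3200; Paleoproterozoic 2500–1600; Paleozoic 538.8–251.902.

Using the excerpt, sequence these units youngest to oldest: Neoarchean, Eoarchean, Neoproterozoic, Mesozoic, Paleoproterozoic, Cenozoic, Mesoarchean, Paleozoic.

Cenozoic → Mesozoic → Paleozoic → Neoproterozoic → Paleoproterozoic → Neoarchean → Mesoarchean → Eoarchean

Read off each span (Ma): Neoarchean 2800–2500; Eoarchean 4031–3600; Neoproterozoic 1000–538.8; Mesozoic 251.902–66; Paleoproterozoic 2500–1600; Cenozoic 66–0; Mesoarchean 3200–2800; Paleozoic 538.8–251.902.
Larger Ma is older, so oldest→youngest is Eoarchean, Mesoarchean, Neoarchean, Paleoproterozoic, Neoproterozoic, Paleozoic, Mesozoic, Cenozoic; reverse it for youngest→oldest.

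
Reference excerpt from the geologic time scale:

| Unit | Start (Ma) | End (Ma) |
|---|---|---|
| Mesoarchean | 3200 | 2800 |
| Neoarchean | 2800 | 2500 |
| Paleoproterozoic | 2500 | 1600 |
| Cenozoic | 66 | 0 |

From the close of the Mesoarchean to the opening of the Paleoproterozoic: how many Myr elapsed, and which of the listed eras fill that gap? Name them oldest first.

300 million years; Neoarchean

The Mesoarchean closes at 2800 Ma and the Paleoproterozoic opens at 2500 Ma, so the interval is 2800 − 2500 = 300 Myr.
An era fits inside if it starts at or after 2800 Ma and ends at or before 2500 Ma; oldest first that gives Neoarchean.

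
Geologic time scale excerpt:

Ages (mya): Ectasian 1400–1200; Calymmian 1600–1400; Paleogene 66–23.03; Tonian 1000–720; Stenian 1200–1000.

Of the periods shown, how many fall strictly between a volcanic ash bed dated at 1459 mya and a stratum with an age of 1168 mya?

1459 Ma sits inside the Calymmian (1600–1400) and 1168 Ma inside the Stenian (1200–1000); neither of those is wholly between the two dates.
The listed periods lying completely between them are Ectasian — 1 in all.

1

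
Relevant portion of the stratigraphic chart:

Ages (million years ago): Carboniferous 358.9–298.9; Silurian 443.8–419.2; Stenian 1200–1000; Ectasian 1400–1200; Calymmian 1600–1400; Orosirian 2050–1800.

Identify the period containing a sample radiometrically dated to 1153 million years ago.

Stenian

1153 Ma lies between 1200 and 1000 Ma, so it falls in the Stenian.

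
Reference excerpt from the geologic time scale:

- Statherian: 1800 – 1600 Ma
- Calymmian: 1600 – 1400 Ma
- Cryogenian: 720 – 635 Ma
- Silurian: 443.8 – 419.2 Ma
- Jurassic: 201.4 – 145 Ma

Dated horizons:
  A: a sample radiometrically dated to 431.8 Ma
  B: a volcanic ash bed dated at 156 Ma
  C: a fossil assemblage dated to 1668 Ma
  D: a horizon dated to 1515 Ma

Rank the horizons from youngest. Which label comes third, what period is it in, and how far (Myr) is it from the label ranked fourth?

D, in the Calymmian; 153 million years to C

Smaller Ma means younger, so youngest first: B 156 < A 431.8 < D 1515 < C 1668.
Counting 3 along gives D (1515 Ma); the excerpt puts that inside the Calymmian, 1600–1400 Ma.
Next in line is C (1668 Ma), and 1668 − 1515 = 153 Myr.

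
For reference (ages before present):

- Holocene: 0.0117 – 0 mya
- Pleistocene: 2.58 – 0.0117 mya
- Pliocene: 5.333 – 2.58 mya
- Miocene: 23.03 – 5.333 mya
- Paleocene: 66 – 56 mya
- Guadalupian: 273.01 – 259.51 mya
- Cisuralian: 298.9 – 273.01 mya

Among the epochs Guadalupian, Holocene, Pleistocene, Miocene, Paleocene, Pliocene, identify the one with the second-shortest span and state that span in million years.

Pleistocene, 2.5683 million years

Start − end for each: Guadalupian 273.01 − 259.51 = 13.5; Holocene 0.0117 − 0 = 0.0117; Pleistocene 2.58 − 0.0117 = 2.5683; Miocene 23.03 − 5.333 = 17.697; Paleocene 66 − 56 = 10; Pliocene 5.333 − 2.58 = 2.753.
Ranking these from shortest: Holocene < Pleistocene < Pliocene < Paleocene < Guadalupian < Miocene.
Position 2 in that ranking is Pleistocene, which lasted 2.5683 Myr.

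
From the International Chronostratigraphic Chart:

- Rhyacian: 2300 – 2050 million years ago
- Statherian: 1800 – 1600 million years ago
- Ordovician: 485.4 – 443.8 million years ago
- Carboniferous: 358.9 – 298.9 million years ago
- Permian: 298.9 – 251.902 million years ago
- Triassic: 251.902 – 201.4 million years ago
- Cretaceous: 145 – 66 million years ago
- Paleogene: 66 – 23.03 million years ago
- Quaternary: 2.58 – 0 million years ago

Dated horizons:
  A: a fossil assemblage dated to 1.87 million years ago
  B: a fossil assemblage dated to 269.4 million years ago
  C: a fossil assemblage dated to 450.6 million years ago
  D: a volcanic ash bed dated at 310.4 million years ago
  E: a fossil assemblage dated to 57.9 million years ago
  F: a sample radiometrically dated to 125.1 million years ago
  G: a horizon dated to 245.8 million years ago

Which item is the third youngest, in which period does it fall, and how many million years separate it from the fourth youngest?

F, in the Cretaceous; 120.7 million years to G

Smaller Ma means younger, so youngest first: A 1.87 < E 57.9 < F 125.1 < G 245.8 < B 269.4 < D 310.4 < C 450.6.
Counting 3 along gives F (125.1 Ma); the excerpt puts that inside the Cretaceous, 145–66 Ma.
Next in line is G (245.8 Ma), and 245.8 − 125.1 = 120.7 Myr.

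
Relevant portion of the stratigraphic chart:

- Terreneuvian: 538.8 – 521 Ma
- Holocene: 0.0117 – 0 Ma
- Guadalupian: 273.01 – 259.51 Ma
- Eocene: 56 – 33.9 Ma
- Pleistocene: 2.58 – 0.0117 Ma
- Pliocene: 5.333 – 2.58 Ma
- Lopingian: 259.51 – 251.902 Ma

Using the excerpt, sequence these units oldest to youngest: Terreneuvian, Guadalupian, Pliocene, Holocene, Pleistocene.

Sorting by start age (descending Ma, since larger Ma = older): Terreneuvian start 538.8, Guadalupian start 273.01, Pliocene start 5.333, Pleistocene start 2.58, Holocene start 0.0117.

Terreneuvian → Guadalupian → Pliocene → Pleistocene → Holocene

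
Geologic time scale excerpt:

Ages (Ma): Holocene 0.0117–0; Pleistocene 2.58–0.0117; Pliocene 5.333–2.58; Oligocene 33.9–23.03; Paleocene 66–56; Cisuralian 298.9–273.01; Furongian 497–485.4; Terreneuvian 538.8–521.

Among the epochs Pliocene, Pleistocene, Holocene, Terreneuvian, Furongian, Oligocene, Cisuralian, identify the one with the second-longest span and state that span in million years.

Terreneuvian, 17.8 million years

Start − end for each: Pliocene 5.333 − 2.58 = 2.753; Pleistocene 2.58 − 0.0117 = 2.5683; Holocene 0.0117 − 0 = 0.0117; Terreneuvian 538.8 − 521 = 17.8; Furongian 497 − 485.4 = 11.6; Oligocene 33.9 − 23.03 = 10.87; Cisuralian 298.9 − 273.01 = 25.89.
Ranking these from longest: Cisuralian > Terreneuvian > Furongian > Oligocene > Pliocene > Pleistocene > Holocene.
Position 2 in that ranking is Terreneuvian, which lasted 17.8 Myr.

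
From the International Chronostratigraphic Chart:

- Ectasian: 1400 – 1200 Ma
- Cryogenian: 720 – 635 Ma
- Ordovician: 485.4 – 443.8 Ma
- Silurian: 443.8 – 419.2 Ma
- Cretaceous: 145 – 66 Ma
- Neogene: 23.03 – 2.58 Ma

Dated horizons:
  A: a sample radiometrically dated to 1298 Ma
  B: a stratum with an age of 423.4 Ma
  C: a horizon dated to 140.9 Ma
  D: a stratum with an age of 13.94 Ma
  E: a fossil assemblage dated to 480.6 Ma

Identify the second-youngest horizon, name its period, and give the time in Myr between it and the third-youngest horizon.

C, in the Cretaceous; 282.5 million years to B

Smaller Ma means younger, so youngest first: D 13.94 < C 140.9 < B 423.4 < E 480.6 < A 1298.
Counting 2 along gives C (140.9 Ma); the excerpt puts that inside the Cretaceous, 145–66 Ma.
Next in line is B (423.4 Ma), and 423.4 − 140.9 = 282.5 Myr.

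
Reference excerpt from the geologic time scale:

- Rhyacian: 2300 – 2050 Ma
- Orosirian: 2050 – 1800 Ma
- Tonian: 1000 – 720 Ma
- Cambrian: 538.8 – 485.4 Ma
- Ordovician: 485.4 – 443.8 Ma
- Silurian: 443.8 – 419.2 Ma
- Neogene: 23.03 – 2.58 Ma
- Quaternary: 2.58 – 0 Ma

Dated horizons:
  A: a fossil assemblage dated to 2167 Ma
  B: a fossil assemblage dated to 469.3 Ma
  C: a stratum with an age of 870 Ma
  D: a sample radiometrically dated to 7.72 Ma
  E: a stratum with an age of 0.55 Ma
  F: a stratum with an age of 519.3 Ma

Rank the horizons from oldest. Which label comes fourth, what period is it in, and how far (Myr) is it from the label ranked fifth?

B, in the Ordovician; 461.58 million years to D

Larger Ma means older, so oldest first: A 2167 > C 870 > F 519.3 > B 469.3 > D 7.72 > E 0.55.
Counting 4 along gives B (469.3 Ma); the excerpt puts that inside the Ordovician, 485.4–443.8 Ma.
Next in line is D (7.72 Ma), and 469.3 − 7.72 = 461.58 Myr.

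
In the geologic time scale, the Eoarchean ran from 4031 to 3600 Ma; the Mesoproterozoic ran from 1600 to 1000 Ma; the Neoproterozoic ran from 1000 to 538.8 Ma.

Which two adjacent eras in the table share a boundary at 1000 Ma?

The Mesoproterozoic ends at 1000 Ma and the Neoproterozoic begins at 1000 Ma, so they share that boundary.

Mesoproterozoic and Neoproterozoic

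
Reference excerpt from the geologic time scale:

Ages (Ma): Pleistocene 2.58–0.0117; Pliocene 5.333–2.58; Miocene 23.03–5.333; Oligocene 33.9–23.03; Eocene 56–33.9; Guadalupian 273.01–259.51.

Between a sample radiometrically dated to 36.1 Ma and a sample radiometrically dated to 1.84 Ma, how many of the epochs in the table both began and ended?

3

36.1 Ma sits inside the Eocene (56–33.9) and 1.84 Ma inside the Pleistocene (2.58–0.0117); neither of those is wholly between the two dates.
The listed epochs lying completely between them are Oligocene, Miocene, Pliocene — 3 in all.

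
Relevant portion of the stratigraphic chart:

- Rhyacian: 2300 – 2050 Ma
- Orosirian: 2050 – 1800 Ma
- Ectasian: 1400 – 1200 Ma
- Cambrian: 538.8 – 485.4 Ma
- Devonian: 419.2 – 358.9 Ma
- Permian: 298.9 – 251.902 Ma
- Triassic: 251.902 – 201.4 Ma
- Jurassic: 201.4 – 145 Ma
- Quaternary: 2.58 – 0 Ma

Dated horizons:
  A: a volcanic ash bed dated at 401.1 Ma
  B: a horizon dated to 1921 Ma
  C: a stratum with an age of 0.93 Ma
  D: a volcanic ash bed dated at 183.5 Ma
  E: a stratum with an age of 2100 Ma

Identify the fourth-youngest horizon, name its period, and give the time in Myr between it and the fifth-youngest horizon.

B, in the Orosirian; 179 million years to E

Sorted youngest-first by Ma: C (0.93), D (183.5), A (401.1), B (1921), E (2100).
The fourth youngest is B at 1921 Ma, which lies in 2050–1800 Ma: the Orosirian.
The fifth youngest is E at 2100 Ma; separation = |1921 − 2100| = 179 Myr.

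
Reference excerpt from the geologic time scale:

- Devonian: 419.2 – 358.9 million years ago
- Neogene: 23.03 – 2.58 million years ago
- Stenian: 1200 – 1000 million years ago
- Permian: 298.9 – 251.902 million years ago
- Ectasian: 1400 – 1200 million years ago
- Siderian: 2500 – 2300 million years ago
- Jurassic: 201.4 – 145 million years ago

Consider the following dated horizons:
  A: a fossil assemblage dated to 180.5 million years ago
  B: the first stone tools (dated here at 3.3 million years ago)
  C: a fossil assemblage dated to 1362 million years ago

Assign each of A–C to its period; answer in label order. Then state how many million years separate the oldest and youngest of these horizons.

A — Jurassic; B — Neogene; C — Ectasian; span 1358.7 million years

Match each age against the start–end ranges in the excerpt: A = 180.5 Ma → Jurassic (201.4–145); B = 3.3 Ma → Neogene (23.03–2.58); C = 1362 Ma → Ectasian (1400–1200).
The largest age is 1362 Ma and the smallest is 3.3 Ma; their difference is 1358.7 Myr.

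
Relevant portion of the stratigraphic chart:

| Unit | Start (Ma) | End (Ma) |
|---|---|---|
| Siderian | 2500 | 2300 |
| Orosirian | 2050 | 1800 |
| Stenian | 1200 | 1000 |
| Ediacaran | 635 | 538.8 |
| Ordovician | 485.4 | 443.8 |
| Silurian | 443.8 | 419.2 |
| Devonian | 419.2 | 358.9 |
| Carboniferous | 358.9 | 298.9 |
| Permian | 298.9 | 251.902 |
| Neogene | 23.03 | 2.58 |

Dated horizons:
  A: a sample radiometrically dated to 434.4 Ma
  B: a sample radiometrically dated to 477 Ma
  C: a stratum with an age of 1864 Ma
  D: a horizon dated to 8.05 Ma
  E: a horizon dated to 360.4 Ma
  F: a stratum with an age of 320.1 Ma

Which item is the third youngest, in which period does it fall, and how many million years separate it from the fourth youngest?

E, in the Devonian; 74 million years to A

Sorted youngest-first by Ma: D (8.05), F (320.1), E (360.4), A (434.4), B (477), C (1864).
The third youngest is E at 360.4 Ma, which lies in 419.2–358.9 Ma: the Devonian.
The fourth youngest is A at 434.4 Ma; separation = |360.4 − 434.4| = 74 Myr.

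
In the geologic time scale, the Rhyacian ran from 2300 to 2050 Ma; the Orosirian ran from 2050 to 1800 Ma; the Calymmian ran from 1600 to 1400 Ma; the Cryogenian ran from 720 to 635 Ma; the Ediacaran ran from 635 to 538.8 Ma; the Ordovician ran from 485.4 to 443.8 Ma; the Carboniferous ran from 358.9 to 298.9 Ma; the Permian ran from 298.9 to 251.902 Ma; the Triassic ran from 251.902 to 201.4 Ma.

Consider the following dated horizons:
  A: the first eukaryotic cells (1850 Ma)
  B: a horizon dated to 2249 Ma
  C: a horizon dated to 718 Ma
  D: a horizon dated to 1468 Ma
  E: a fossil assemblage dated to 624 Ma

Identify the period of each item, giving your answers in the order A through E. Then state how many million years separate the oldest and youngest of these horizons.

A — Orosirian; B — Rhyacian; C — Cryogenian; D — Calymmian; E — Ediacaran; span 1625 million years

Match each age against the start–end ranges in the excerpt: A = 1850 Ma → Orosirian (2050–1800); B = 2249 Ma → Rhyacian (2300–2050); C = 718 Ma → Cryogenian (720–635); D = 1468 Ma → Calymmian (1600–1400); E = 624 Ma → Ediacaran (635–538.8).
The largest age is 2249 Ma and the smallest is 624 Ma; their difference is 1625 Myr.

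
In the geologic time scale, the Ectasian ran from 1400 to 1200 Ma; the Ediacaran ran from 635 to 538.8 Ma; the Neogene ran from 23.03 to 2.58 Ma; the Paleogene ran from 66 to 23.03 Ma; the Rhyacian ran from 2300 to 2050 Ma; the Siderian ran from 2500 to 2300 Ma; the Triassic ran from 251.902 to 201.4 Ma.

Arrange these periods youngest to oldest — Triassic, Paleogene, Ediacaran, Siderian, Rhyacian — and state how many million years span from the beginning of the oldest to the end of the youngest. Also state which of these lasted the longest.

From the excerpt: Triassic 251.902–201.4; Paleogene 66–23.03; Ediacaran 635–538.8; Siderian 2500–2300; Rhyacian 2300–2050 (Ma).
Larger Ma is earlier, so the oldest is Siderian and the youngest is Paleogene; youngest to oldest: Paleogene, Triassic, Ediacaran, Rhyacian, Siderian.
Oldest start 2500 minus youngest end 23.03 gives 2476.97 Myr overall.
Individual lengths (start − end): Paleogene 42.97; Rhyacian 250; Triassic 50.502; Ediacaran 96.2; Siderian 200. The largest is Rhyacian at 250 Myr.

Paleogene, Triassic, Ediacaran, Rhyacian, Siderian; total span 2476.97 Myr; longest is Rhyacian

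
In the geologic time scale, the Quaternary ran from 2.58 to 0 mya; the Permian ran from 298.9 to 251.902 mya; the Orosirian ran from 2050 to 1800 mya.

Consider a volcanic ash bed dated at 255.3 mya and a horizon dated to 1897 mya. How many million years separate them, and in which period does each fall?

1641.7 million years apart; the first in the Permian, the second in the Orosirian

Elapsed time: 1897 − 255.3 = 1641.7 Myr.
255.3 Ma lies within 298.9–251.902 Ma: Permian.
1897 Ma lies within 2050–1800 Ma: Orosirian.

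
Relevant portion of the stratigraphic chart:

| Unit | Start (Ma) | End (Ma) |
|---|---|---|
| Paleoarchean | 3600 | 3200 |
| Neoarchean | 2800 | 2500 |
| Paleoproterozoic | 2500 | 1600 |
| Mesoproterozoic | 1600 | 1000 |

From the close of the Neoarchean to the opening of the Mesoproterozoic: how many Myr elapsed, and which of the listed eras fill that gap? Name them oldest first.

End of Neoarchean = 2500 Ma; start of Mesoproterozoic = 1600 Ma.
Gap = 2500 − 1600 = 900 Myr.
Eras wholly inside 2500–1600 Ma: Paleoproterozoic (2500–1600).

900 million years; Paleoproterozoic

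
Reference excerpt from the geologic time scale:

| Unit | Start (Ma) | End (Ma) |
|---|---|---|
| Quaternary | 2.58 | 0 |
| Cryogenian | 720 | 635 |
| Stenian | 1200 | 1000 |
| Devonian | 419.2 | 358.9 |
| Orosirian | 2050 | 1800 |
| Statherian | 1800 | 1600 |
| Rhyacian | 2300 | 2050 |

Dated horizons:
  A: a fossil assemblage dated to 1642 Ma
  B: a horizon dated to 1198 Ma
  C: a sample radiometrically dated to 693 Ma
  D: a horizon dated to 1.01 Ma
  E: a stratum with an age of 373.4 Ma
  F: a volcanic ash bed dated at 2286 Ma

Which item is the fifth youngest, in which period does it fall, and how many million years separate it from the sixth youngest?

A, in the Statherian; 644 million years to F

Sorted youngest-first by Ma: D (1.01), E (373.4), C (693), B (1198), A (1642), F (2286).
The fifth youngest is A at 1642 Ma, which lies in 1800–1600 Ma: the Statherian.
The sixth youngest is F at 2286 Ma; separation = |1642 − 2286| = 644 Myr.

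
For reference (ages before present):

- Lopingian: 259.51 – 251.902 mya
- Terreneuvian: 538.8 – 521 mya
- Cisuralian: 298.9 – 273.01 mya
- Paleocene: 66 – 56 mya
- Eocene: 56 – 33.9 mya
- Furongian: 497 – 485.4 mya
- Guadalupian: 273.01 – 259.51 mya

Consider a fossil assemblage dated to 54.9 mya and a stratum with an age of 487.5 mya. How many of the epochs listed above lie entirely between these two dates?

4

The older date is 487.5 Ma and the younger is 54.9 Ma.
Epochs with start < 487.5 and end > 54.9 Ma: Cisuralian (298.9–273.01), Guadalupian (273.01–259.51), Lopingian (259.51–251.902), Paleocene (66–56).
That is 4 complete epochs.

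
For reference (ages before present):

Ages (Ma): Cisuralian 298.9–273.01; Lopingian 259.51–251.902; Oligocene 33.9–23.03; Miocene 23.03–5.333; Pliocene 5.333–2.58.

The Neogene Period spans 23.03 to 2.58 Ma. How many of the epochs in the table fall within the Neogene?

2

Epochs inside 23.03–2.58 Ma: Miocene, Pliocene — 2 in total.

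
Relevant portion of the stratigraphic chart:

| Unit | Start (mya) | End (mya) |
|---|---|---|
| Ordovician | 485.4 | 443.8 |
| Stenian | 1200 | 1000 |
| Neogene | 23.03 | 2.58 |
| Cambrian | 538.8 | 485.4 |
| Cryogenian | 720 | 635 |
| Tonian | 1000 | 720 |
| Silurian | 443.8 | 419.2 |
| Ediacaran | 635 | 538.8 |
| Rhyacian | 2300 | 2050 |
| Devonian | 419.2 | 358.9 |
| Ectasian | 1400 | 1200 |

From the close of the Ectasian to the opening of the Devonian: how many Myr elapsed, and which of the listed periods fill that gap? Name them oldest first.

780.8 million years; Stenian, Tonian, Cryogenian, Ediacaran, Cambrian, Ordovician, Silurian

The Ectasian closes at 1200 Ma and the Devonian opens at 419.2 Ma, so the interval is 1200 − 419.2 = 780.8 Myr.
A period fits inside if it starts at or after 1200 Ma and ends at or before 419.2 Ma; oldest first that gives Stenian, Tonian, Cryogenian, Ediacaran, Cambrian, Ordovician, Silurian.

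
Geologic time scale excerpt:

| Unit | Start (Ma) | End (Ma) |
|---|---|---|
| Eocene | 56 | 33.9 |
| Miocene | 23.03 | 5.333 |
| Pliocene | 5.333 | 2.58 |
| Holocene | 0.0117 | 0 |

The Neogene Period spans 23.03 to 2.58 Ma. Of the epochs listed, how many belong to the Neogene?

Epochs inside 23.03–2.58 Ma: Miocene, Pliocene — 2 in total.

2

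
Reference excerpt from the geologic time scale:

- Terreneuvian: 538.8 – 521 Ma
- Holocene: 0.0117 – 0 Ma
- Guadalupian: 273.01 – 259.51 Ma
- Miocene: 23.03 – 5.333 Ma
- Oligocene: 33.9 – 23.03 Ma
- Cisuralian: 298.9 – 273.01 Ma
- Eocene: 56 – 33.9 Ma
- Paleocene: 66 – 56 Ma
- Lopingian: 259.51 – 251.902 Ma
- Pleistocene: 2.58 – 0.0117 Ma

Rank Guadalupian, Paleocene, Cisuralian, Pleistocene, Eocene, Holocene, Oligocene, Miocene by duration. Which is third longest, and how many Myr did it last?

Start − end for each: Guadalupian 273.01 − 259.51 = 13.5; Paleocene 66 − 56 = 10; Cisuralian 298.9 − 273.01 = 25.89; Pleistocene 2.58 − 0.0117 = 2.5683; Eocene 56 − 33.9 = 22.1; Holocene 0.0117 − 0 = 0.0117; Oligocene 33.9 − 23.03 = 10.87; Miocene 23.03 − 5.333 = 17.697.
Ranking these from longest: Cisuralian > Eocene > Miocene > Guadalupian > Oligocene > Paleocene > Pleistocene > Holocene.
Position 3 in that ranking is Miocene, which lasted 17.697 Myr.

Miocene, 17.697 million years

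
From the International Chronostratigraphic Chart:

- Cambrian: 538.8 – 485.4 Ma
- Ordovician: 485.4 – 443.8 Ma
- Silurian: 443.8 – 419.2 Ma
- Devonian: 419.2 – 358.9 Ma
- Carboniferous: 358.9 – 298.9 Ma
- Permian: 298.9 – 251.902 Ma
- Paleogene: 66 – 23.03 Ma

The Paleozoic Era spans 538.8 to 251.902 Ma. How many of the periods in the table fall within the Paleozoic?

Periods inside 538.8–251.902 Ma: Cambrian, Ordovician, Silurian, Devonian, Carboniferous, Permian — 6 in total.

6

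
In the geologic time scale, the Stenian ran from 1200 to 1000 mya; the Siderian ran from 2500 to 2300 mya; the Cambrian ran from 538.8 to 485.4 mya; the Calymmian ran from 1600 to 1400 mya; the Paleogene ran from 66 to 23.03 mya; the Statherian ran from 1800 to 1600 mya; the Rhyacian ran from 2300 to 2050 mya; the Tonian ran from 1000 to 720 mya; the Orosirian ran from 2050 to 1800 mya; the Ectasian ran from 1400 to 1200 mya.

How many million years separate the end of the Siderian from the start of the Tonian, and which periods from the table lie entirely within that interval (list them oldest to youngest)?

End of Siderian = 2300 Ma; start of Tonian = 1000 Ma.
Gap = 2300 − 1000 = 1300 Myr.
Periods wholly inside 2300–1000 Ma: Rhyacian (2300–2050), Orosirian (2050–1800), Statherian (1800–1600), Calymmian (1600–1400), Ectasian (1400–1200), Stenian (1200–1000).

1300 million years; Rhyacian, Orosirian, Statherian, Calymmian, Ectasian, Stenian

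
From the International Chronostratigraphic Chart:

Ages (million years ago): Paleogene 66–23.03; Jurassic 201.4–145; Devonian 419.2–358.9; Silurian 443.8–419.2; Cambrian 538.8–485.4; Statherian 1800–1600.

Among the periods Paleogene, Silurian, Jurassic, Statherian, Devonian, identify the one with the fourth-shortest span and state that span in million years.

Durations: Paleogene 42.97; Silurian 24.6; Jurassic 56.4; Statherian 200; Devonian 60.3 Myr.
Sorted shortest-first: Silurian (24.6), Paleogene (42.97), Jurassic (56.4), Devonian (60.3), Statherian (200).
The fourth shortest is Devonian at 60.3 Myr.

Devonian, 60.3 million years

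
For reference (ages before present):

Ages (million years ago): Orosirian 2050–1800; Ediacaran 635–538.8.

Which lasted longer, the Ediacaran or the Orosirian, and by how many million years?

Orosirian, by 153.8 million years

Ediacaran: 635 − 538.8 = 96.2 Myr.
Orosirian: 2050 − 1800 = 250 Myr.
Difference: 250 − 96.2 = 153.8 Myr, so the Orosirian was longer.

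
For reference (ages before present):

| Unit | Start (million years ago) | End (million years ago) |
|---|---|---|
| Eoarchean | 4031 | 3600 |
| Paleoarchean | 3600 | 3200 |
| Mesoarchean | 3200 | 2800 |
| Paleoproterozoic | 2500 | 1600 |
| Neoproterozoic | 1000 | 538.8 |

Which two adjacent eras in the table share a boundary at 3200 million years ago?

Paleoarchean and Mesoarchean

The Paleoarchean ends at 3200 million years ago and the Mesoarchean begins at 3200 million years ago, so they share that boundary.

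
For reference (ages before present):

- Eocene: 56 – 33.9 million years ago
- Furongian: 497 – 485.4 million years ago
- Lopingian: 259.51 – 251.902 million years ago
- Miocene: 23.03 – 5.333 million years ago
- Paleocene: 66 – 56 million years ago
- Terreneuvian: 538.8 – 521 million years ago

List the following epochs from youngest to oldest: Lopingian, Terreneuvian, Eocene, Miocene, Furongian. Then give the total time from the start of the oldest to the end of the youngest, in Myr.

Miocene, Eocene, Lopingian, Furongian, Terreneuvian; total span 533.467 Myr

From the excerpt: Lopingian 259.51–251.902; Terreneuvian 538.8–521; Eocene 56–33.9; Miocene 23.03–5.333; Furongian 497–485.4 (Ma).
Larger Ma is earlier, so the oldest is Terreneuvian and the youngest is Miocene; youngest to oldest: Miocene, Eocene, Lopingian, Furongian, Terreneuvian.
Oldest start 538.8 minus youngest end 5.333 gives 533.467 Myr overall.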